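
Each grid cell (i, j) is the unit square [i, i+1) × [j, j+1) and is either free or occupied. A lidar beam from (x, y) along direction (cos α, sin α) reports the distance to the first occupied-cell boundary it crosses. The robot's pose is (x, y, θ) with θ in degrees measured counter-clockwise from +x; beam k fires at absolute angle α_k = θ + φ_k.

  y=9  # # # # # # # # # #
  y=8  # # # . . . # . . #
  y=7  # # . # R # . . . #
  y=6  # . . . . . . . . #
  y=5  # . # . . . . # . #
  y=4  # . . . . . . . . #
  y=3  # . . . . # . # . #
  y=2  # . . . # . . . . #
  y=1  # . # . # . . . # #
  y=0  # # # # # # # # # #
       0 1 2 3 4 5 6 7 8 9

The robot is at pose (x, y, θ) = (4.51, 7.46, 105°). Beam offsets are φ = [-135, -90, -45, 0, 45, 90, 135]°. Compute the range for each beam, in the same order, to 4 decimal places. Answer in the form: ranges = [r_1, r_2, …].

ranges = [0.5658, 0.5073, 1.7782, 1.5943, 0.5889, 0.5280, 7.0200]

beam 1: φ=-135°, α=330°
  dir = (cos 330°, sin 330°) = (0.8660, -0.5000); from cell (4,7)
  next x-line at t=0.5658, next y-line at t=0.9200; Δt_x=1.1547, Δt_y=2.0000
    x: enter (5,7) at t=0.5658 ← occupied
  → r_1 = 0.5658
beam 2: φ=-90°, α=15°
  dir = (cos 15°, sin 15°) = (0.9659, 0.2588); from cell (4,7)
  next x-line at t=0.5073, next y-line at t=2.0864; Δt_x=1.0353, Δt_y=3.8637
    x: enter (5,7) at t=0.5073 ← occupied
  → r_2 = 0.5073
beam 3: φ=-45°, α=60°
  dir = (cos 60°, sin 60°) = (0.5000, 0.8660); from cell (4,7)
  next x-line at t=0.9800, next y-line at t=0.6235; Δt_x=2.0000, Δt_y=1.1547
    y: enter (4,8) at t=0.6235
    x: enter (5,8) at t=0.9800
    y: enter (5,9) at t=1.7782 ← occupied
  → r_3 = 1.7782
beam 4: φ=0°, α=105°
  dir = (cos 105°, sin 105°) = (-0.2588, 0.9659); from cell (4,7)
  next x-line at t=1.9705, next y-line at t=0.5590; Δt_x=3.8637, Δt_y=1.0353
    y: enter (4,8) at t=0.5590
    y: enter (4,9) at t=1.5943 ← occupied
  → r_4 = 1.5943
beam 5: φ=45°, α=150°
  dir = (cos 150°, sin 150°) = (-0.8660, 0.5000); from cell (4,7)
  next x-line at t=0.5889, next y-line at t=1.0800; Δt_x=1.1547, Δt_y=2.0000
    x: enter (3,7) at t=0.5889 ← occupied
  → r_5 = 0.5889
beam 6: φ=90°, α=195°
  dir = (cos 195°, sin 195°) = (-0.9659, -0.2588); from cell (4,7)
  next x-line at t=0.5280, next y-line at t=1.7773; Δt_x=1.0353, Δt_y=3.8637
    x: enter (3,7) at t=0.5280 ← occupied
  → r_6 = 0.5280
beam 7: φ=135°, α=240°
  dir = (cos 240°, sin 240°) = (-0.5000, -0.8660); from cell (4,7)
  next x-line at t=1.0200, next y-line at t=0.5312; Δt_x=2.0000, Δt_y=1.1547
    y: enter (4,6) at t=0.5312
    x: enter (3,6) at t=1.0200
    y: enter (3,5) at t=1.6859
    y: enter (3,4) at t=2.8406
    x: enter (2,4) at t=3.0200
    y: enter (2,3) at t=3.9953
    x: enter (1,3) at t=5.0200
    y: enter (1,2) at t=5.1500
    y: enter (1,1) at t=6.3047
    x: enter (0,1) at t=7.0200 ← occupied
  → r_7 = 7.0200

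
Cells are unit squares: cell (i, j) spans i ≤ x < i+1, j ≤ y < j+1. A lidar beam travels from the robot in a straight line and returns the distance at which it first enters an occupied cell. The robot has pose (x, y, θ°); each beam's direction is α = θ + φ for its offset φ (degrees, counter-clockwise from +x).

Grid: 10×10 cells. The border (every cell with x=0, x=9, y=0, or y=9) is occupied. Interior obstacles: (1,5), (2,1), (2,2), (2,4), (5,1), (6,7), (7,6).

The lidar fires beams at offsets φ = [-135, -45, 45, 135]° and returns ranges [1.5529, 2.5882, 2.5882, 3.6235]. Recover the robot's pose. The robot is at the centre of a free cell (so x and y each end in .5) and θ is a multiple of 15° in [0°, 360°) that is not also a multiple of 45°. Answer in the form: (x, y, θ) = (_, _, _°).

(x, y, θ) = (3.5, 7.5, 210°)

The pose lattice has 57·16 = 912 candidates. Test each by forward raycasting.
  (6.5, 1.5, 165°): beam 1 = 2.8868 ≠ 1.5529 ✗
  (6.5, 3.5, 105°): beam 1 = 2.8868 ≠ 1.5529 ✗
  (4.5, 4.5, 75°): beam 1 = 2.8868 ≠ 1.5529 ✗
  (4.5, 6.5, 60°): beam 1 = 4.6587 ≠ 1.5529 ✗
  (3.5, 4.5, 165°): beam 1 = 4.0415 ≠ 1.5529 ✗
  …
  (3.5, 7.5, 210°): r_1=1.5529, r_2=2.5882, r_3=2.5882, r_4=3.6235 — all match ✓
Unique over the lattice → pose = (3.5, 7.5, 210°).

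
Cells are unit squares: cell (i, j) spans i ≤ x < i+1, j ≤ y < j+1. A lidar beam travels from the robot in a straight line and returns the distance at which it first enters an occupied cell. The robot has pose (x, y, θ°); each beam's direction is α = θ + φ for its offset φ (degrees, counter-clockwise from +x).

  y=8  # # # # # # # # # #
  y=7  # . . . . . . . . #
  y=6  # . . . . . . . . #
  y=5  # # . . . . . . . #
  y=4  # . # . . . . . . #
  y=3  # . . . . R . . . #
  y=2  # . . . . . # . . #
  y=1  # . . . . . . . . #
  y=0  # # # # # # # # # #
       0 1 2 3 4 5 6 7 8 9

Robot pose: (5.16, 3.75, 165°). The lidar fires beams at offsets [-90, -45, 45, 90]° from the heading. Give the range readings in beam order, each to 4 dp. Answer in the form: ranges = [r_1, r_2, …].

ranges = [4.3999, 4.9075, 4.8036, 2.8470]

beam 1: φ=-90°, α=75°
  d=(0.2588,0.9659)  start (5,3)  tX=3.2455 tY=0.2588  stride 1/|dx|=3.8637 1/|dy|=1.0353
    cross y-line → (5,4), t=0.2588
    cross y-line → (5,5), t=1.2941
    cross y-line → (5,6), t=2.3294
    cross x-line → (6,6), t=3.2455
    cross y-line → (6,7), t=3.3646
    cross y-line → (6,8), t=4.3999 (wall)
  → r_1 = 4.3999
beam 2: φ=-45°, α=120°
  d=(-0.5000,0.8660)  start (5,3)  tX=0.3200 tY=0.2887  stride 1/|dx|=2.0000 1/|dy|=1.1547
    cross y-line → (5,4), t=0.2887
    cross x-line → (4,4), t=0.3200
    cross y-line → (4,5), t=1.4434
    cross x-line → (3,5), t=2.3200
    cross y-line → (3,6), t=2.5981
    cross y-line → (3,7), t=3.7528
    cross x-line → (2,7), t=4.3200
    cross y-line → (2,8), t=4.9075 (wall)
  → r_2 = 4.9075
beam 3: φ=45°, α=210°
  d=(-0.8660,-0.5000)  start (5,3)  tX=0.1848 tY=1.5000  stride 1/|dx|=1.1547 1/|dy|=2.0000
    cross x-line → (4,3), t=0.1848
    cross x-line → (3,3), t=1.3395
    cross y-line → (3,2), t=1.5000
    cross x-line → (2,2), t=2.4942
    cross y-line → (2,1), t=3.5000
    cross x-line → (1,1), t=3.6489
    cross x-line → (0,1), t=4.8036 (wall)
  → r_3 = 4.8036
beam 4: φ=90°, α=255°
  d=(-0.2588,-0.9659)  start (5,3)  tX=0.6182 tY=0.7765  stride 1/|dx|=3.8637 1/|dy|=1.0353
    cross x-line → (4,3), t=0.6182
    cross y-line → (4,2), t=0.7765
    cross y-line → (4,1), t=1.8117
    cross y-line → (4,0), t=2.8470 (wall)
  → r_4 = 2.8470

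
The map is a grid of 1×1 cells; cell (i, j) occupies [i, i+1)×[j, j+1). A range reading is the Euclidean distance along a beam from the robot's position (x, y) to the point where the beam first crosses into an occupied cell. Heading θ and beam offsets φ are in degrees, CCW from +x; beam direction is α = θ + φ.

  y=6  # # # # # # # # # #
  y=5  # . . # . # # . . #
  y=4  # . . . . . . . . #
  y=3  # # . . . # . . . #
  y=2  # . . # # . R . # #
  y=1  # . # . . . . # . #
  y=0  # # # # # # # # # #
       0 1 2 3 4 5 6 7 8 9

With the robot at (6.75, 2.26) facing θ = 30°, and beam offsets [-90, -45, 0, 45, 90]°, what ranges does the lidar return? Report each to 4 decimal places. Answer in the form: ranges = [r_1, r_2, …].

ranges = [0.5000, 1.0046, 1.4434, 3.8719, 1.5000]

beam 1: φ=-90°, α=300°
  direction (0.5000, -0.8660); cell (6,2); t to first gridline: x 0.5000, y 0.3002 (then +2.0000 / +1.1547)
    (6,1) via y @ 0.3002
    (7,1) via x @ 0.5000  # hit
  → r_1 = 0.5000
beam 2: φ=-45°, α=345°
  direction (0.9659, -0.2588); cell (6,2); t to first gridline: x 0.2588, y 1.0046 (then +1.0353 / +3.8637)
    (7,2) via x @ 0.2588
    (7,1) via y @ 1.0046  # hit
  → r_2 = 1.0046
beam 3: φ=0°, α=30°
  direction (0.8660, 0.5000); cell (6,2); t to first gridline: x 0.2887, y 1.4800 (then +1.1547 / +2.0000)
    (7,2) via x @ 0.2887
    (8,2) via x @ 1.4434  # hit
  → r_3 = 1.4434
beam 4: φ=45°, α=75°
  direction (0.2588, 0.9659); cell (6,2); t to first gridline: x 0.9659, y 0.7661 (then +3.8637 / +1.0353)
    (6,3) via y @ 0.7661
    (7,3) via x @ 0.9659
    (7,4) via y @ 1.8014
    (7,5) via y @ 2.8367
    (7,6) via y @ 3.8719  # hit
  → r_4 = 3.8719
beam 5: φ=90°, α=120°
  direction (-0.5000, 0.8660); cell (6,2); t to first gridline: x 1.5000, y 0.8545 (then +2.0000 / +1.1547)
    (6,3) via y @ 0.8545
    (5,3) via x @ 1.5000  # hit
  → r_5 = 1.5000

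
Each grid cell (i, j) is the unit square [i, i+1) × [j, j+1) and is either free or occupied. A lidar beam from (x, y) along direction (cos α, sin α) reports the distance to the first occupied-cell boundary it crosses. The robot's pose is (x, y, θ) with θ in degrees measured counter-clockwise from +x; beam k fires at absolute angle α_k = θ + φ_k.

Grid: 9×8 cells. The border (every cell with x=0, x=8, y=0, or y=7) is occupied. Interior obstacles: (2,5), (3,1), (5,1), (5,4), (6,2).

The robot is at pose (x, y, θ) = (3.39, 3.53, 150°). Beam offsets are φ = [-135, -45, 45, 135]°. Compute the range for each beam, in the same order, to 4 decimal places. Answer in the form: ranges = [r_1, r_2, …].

beam 1: φ=-135°, α=15°
  cosα=0.9659 sinα=0.2588 | (3,3) | tMaxX 0.6315 tMaxY 1.8159 | tΔX 1.0353 tΔY 3.8637
    t=0.6315 [x] (4,3)
    t=1.6668 [x] (5,3)
    t=1.8159 [y] (5,4) — stop
  → r_1 = 1.8159
beam 2: φ=-45°, α=105°
  cosα=-0.2588 sinα=0.9659 | (3,3) | tMaxX 1.5068 tMaxY 0.4866 | tΔX 3.8637 tΔY 1.0353
    t=0.4866 [y] (3,4)
    t=1.5068 [x] (2,4)
    t=1.5219 [y] (2,5) — stop
  → r_2 = 1.5219
beam 3: φ=45°, α=195°
  cosα=-0.9659 sinα=-0.2588 | (3,3) | tMaxX 0.4038 tMaxY 2.0478 | tΔX 1.0353 tΔY 3.8637
    t=0.4038 [x] (2,3)
    t=1.4390 [x] (1,3)
    t=2.0478 [y] (1,2)
    t=2.4743 [x] (0,2) — stop
  → r_3 = 2.4743
beam 4: φ=135°, α=285°
  cosα=0.2588 sinα=-0.9659 | (3,3) | tMaxX 2.3569 tMaxY 0.5487 | tΔX 3.8637 tΔY 1.0353
    t=0.5487 [y] (3,2)
    t=1.5840 [y] (3,1) — stop
  → r_4 = 1.5840

ranges = [1.8159, 1.5219, 2.4743, 1.5840]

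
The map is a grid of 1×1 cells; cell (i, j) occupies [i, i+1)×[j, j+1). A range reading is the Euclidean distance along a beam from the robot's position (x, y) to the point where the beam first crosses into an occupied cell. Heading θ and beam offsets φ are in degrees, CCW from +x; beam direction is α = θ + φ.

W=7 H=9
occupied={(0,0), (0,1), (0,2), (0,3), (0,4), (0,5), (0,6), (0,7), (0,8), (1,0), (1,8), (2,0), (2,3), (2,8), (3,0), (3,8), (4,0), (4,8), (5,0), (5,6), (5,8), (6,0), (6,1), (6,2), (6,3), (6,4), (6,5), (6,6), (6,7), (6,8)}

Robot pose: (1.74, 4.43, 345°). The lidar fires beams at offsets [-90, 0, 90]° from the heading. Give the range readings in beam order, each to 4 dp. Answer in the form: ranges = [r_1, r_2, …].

beam 1: φ=-90°, α=255°
  cosα=-0.2588 sinα=-0.9659 | (1,4) | tMaxX 2.8591 tMaxY 0.4452 | tΔX 3.8637 tΔY 1.0353
    t=0.4452 [y] (1,3)
    t=1.4804 [y] (1,2)
    t=2.5157 [y] (1,1)
    t=2.8591 [x] (0,1) — stop
  → r_1 = 2.8591
beam 2: φ=0°, α=345°
  cosα=0.9659 sinα=-0.2588 | (1,4) | tMaxX 0.2692 tMaxY 1.6614 | tΔX 1.0353 tΔY 3.8637
    t=0.2692 [x] (2,4)
    t=1.3044 [x] (3,4)
    t=1.6614 [y] (3,3)
    t=2.3397 [x] (4,3)
    t=3.3750 [x] (5,3)
    t=4.4103 [x] (6,3) — stop
  → r_2 = 4.4103
beam 3: φ=90°, α=75°
  cosα=0.2588 sinα=0.9659 | (1,4) | tMaxX 1.0046 tMaxY 0.5901 | tΔX 3.8637 tΔY 1.0353
    t=0.5901 [y] (1,5)
    t=1.0046 [x] (2,5)
    t=1.6254 [y] (2,6)
    t=2.6607 [y] (2,7)
    t=3.6959 [y] (2,8) — stop
  → r_3 = 3.6959

ranges = [2.8591, 4.4103, 3.6959]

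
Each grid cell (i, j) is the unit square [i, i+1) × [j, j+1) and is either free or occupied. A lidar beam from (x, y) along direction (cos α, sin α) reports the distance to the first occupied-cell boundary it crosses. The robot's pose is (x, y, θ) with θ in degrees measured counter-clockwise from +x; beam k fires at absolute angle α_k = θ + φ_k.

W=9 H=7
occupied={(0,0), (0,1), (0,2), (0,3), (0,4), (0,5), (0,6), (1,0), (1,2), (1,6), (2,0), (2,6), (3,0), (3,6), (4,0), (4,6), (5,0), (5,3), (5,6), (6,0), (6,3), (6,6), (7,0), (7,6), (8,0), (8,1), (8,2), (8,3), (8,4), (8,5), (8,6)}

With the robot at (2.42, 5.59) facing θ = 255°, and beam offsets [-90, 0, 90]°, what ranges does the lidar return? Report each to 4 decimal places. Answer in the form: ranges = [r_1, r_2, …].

ranges = [1.4701, 2.6814, 5.7768]

beam 1: φ=-90°, α=165°
  direction (-0.9659, 0.2588); cell (2,5); t to first gridline: x 0.4348, y 1.5841 (then +1.0353 / +3.8637)
    (1,5) via x @ 0.4348
    (0,5) via x @ 1.4701  # hit
  → r_1 = 1.4701
beam 2: φ=0°, α=255°
  direction (-0.2588, -0.9659); cell (2,5); t to first gridline: x 1.6228, y 0.6108 (then +3.8637 / +1.0353)
    (2,4) via y @ 0.6108
    (1,4) via x @ 1.6228
    (1,3) via y @ 1.6461
    (1,2) via y @ 2.6814  # hit
  → r_2 = 2.6814
beam 3: φ=90°, α=345°
  direction (0.9659, -0.2588); cell (2,5); t to first gridline: x 0.6005, y 2.2796 (then +1.0353 / +3.8637)
    (3,5) via x @ 0.6005
    (4,5) via x @ 1.6357
    (4,4) via y @ 2.2796
    (5,4) via x @ 2.6710
    (6,4) via x @ 3.7063
    (7,4) via x @ 4.7416
    (8,4) via x @ 5.7768  # hit
  → r_3 = 5.7768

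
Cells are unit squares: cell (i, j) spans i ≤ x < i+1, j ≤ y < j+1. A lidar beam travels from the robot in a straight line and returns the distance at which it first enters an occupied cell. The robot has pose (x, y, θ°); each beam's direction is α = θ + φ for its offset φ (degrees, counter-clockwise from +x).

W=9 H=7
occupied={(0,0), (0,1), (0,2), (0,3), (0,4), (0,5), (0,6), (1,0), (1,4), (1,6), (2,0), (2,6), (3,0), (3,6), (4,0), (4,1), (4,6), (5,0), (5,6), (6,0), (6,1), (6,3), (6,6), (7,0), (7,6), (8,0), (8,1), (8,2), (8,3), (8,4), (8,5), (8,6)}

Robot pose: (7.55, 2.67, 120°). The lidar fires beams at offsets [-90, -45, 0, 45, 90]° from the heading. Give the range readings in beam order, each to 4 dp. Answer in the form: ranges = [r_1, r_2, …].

beam 1: φ=-90°, α=30°
  direction (0.8660, 0.5000); cell (7,2); t to first gridline: x 0.5196, y 0.6600 (then +1.1547 / +2.0000)
    (8,2) via x @ 0.5196  # hit
  → r_1 = 0.5196
beam 2: φ=-45°, α=75°
  direction (0.2588, 0.9659); cell (7,2); t to first gridline: x 1.7387, y 0.3416 (then +3.8637 / +1.0353)
    (7,3) via y @ 0.3416
    (7,4) via y @ 1.3769
    (8,4) via x @ 1.7387  # hit
  → r_2 = 1.7387
beam 3: φ=0°, α=120°
  direction (-0.5000, 0.8660); cell (7,2); t to first gridline: x 1.1000, y 0.3811 (then +2.0000 / +1.1547)
    (7,3) via y @ 0.3811
    (6,3) via x @ 1.1000  # hit
  → r_3 = 1.1000
beam 4: φ=45°, α=165°
  direction (-0.9659, 0.2588); cell (7,2); t to first gridline: x 0.5694, y 1.2750 (then +1.0353 / +3.8637)
    (6,2) via x @ 0.5694
    (6,3) via y @ 1.2750  # hit
  → r_4 = 1.2750
beam 5: φ=90°, α=210°
  direction (-0.8660, -0.5000); cell (7,2); t to first gridline: x 0.6351, y 1.3400 (then +1.1547 / +2.0000)
    (6,2) via x @ 0.6351
    (6,1) via y @ 1.3400  # hit
  → r_5 = 1.3400

ranges = [0.5196, 1.7387, 1.1000, 1.2750, 1.3400]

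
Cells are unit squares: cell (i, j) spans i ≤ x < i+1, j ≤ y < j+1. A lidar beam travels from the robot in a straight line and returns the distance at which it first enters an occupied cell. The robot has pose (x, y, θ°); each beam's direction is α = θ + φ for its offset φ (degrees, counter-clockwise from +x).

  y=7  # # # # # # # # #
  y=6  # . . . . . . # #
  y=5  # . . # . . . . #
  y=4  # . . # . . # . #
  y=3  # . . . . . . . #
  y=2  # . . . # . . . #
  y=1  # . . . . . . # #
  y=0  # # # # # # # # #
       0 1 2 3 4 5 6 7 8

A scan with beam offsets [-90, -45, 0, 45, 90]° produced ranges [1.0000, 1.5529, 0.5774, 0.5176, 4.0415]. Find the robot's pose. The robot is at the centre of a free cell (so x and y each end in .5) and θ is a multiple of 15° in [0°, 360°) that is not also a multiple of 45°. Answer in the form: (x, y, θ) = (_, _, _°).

(x, y, θ) = (7.5, 4.5, 150°)

Candidates: 36 free-cell centres × 16 headings = 576 poses. Raycast each; keep the one whose scan matches to 4 dp.
  (1.5, 1.5, 195°): beam 1 = 1.9319 ≠ 1.0000 ✗
  (6.5, 2.5, 105°): beam 1 = 1.5529 ≠ 1.0000 ✗
  (5.5, 5.5, 30°): beam 2 = 2.5882 ≠ 1.5529 ✗
  (6.5, 6.5, 195°): beam 1 = 0.5176 ≠ 1.0000 ✗
  …
  (7.5, 4.5, 150°): r_1=1.0000, r_2=1.5529, r_3=0.5774, r_4=0.5176, r_5=4.0415 — all match ✓
Unique over the lattice → pose = (7.5, 4.5, 150°).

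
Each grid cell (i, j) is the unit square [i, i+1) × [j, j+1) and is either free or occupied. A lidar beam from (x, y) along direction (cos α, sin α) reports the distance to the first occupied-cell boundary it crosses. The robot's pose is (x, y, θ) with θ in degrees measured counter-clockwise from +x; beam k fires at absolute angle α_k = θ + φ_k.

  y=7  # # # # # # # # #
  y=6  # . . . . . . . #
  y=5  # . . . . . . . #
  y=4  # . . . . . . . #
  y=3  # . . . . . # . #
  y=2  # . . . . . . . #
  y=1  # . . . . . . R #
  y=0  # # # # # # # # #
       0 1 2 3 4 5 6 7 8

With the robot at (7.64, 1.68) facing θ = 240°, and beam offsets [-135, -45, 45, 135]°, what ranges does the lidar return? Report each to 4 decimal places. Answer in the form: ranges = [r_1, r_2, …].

beam 1: φ=-135°, α=105°
  dir = (cos 105°, sin 105°) = (-0.2588, 0.9659); from cell (7,1)
  next x-line at t=2.4728, next y-line at t=0.3313; Δt_x=3.8637, Δt_y=1.0353
    y: enter (7,2) at t=0.3313
    y: enter (7,3) at t=1.3666
    y: enter (7,4) at t=2.4018
    x: enter (6,4) at t=2.4728
    y: enter (6,5) at t=3.4371
    y: enter (6,6) at t=4.4724
    y: enter (6,7) at t=5.5077 ← occupied
  → r_1 = 5.5077
beam 2: φ=-45°, α=195°
  dir = (cos 195°, sin 195°) = (-0.9659, -0.2588); from cell (7,1)
  next x-line at t=0.6626, next y-line at t=2.6273; Δt_x=1.0353, Δt_y=3.8637
    x: enter (6,1) at t=0.6626
    x: enter (5,1) at t=1.6979
    y: enter (5,0) at t=2.6273 ← occupied
  → r_2 = 2.6273
beam 3: φ=45°, α=285°
  dir = (cos 285°, sin 285°) = (0.2588, -0.9659); from cell (7,1)
  next x-line at t=1.3909, next y-line at t=0.7040; Δt_x=3.8637, Δt_y=1.0353
    y: enter (7,0) at t=0.7040 ← occupied
  → r_3 = 0.7040
beam 4: φ=135°, α=15°
  dir = (cos 15°, sin 15°) = (0.9659, 0.2588); from cell (7,1)
  next x-line at t=0.3727, next y-line at t=1.2364; Δt_x=1.0353, Δt_y=3.8637
    x: enter (8,1) at t=0.3727 ← occupied
  → r_4 = 0.3727

ranges = [5.5077, 2.6273, 0.7040, 0.3727]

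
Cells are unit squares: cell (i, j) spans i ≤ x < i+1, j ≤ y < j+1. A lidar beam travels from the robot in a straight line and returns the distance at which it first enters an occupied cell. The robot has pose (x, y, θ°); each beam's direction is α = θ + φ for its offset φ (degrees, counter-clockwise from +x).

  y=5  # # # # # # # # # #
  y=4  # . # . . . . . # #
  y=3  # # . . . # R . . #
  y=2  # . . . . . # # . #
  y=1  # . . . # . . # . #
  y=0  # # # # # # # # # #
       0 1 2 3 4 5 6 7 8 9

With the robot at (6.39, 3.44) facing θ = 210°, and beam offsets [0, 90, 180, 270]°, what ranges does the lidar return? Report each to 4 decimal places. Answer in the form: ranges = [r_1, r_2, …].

beam 1: φ=0°, α=210°
  cosα=-0.8660 sinα=-0.5000 | (6,3) | tMaxX 0.4503 tMaxY 0.8800 | tΔX 1.1547 tΔY 2.0000
    t=0.4503 [x] (5,3) — stop
  → r_1 = 0.4503
beam 2: φ=90°, α=300°
  cosα=0.5000 sinα=-0.8660 | (6,3) | tMaxX 1.2200 tMaxY 0.5081 | tΔX 2.0000 tΔY 1.1547
    t=0.5081 [y] (6,2) — stop
  → r_2 = 0.5081
beam 3: φ=180°, α=30°
  cosα=0.8660 sinα=0.5000 | (6,3) | tMaxX 0.7044 tMaxY 1.1200 | tΔX 1.1547 tΔY 2.0000
    t=0.7044 [x] (7,3)
    t=1.1200 [y] (7,4)
    t=1.8591 [x] (8,4) — stop
  → r_3 = 1.8591
beam 4: φ=270°, α=120°
  cosα=-0.5000 sinα=0.8660 | (6,3) | tMaxX 0.7800 tMaxY 0.6466 | tΔX 2.0000 tΔY 1.1547
    t=0.6466 [y] (6,4)
    t=0.7800 [x] (5,4)
    t=1.8013 [y] (5,5) — stop
  → r_4 = 1.8013

ranges = [0.4503, 0.5081, 1.8591, 1.8013]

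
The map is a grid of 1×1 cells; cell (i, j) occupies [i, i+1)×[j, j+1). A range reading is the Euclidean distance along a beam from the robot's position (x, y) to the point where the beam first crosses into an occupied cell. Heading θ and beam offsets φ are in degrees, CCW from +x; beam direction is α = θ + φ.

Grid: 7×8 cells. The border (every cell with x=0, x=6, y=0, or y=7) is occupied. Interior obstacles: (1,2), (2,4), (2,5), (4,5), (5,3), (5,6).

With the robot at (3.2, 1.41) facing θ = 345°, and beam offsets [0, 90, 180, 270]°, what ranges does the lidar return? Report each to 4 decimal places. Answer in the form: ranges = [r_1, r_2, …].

beam 1: φ=0°, α=345°
  cosα=0.9659 sinα=-0.2588 | (3,1) | tMaxX 0.8282 tMaxY 1.5841 | tΔX 1.0353 tΔY 3.8637
    t=0.8282 [x] (4,1)
    t=1.5841 [y] (4,0) — stop
  → r_1 = 1.5841
beam 2: φ=90°, α=75°
  cosα=0.2588 sinα=0.9659 | (3,1) | tMaxX 3.0910 tMaxY 0.6108 | tΔX 3.8637 tΔY 1.0353
    t=0.6108 [y] (3,2)
    t=1.6461 [y] (3,3)
    t=2.6814 [y] (3,4)
    t=3.0910 [x] (4,4)
    t=3.7166 [y] (4,5) — stop
  → r_2 = 3.7166
beam 3: φ=180°, α=165°
  cosα=-0.9659 sinα=0.2588 | (3,1) | tMaxX 0.2071 tMaxY 2.2796 | tΔX 1.0353 tΔY 3.8637
    t=0.2071 [x] (2,1)
    t=1.2423 [x] (1,1)
    t=2.2776 [x] (0,1) — stop
  → r_3 = 2.2776
beam 4: φ=270°, α=255°
  cosα=-0.2588 sinα=-0.9659 | (3,1) | tMaxX 0.7727 tMaxY 0.4245 | tΔX 3.8637 tΔY 1.0353
    t=0.4245 [y] (3,0) — stop
  → r_4 = 0.4245

ranges = [1.5841, 3.7166, 2.2776, 0.4245]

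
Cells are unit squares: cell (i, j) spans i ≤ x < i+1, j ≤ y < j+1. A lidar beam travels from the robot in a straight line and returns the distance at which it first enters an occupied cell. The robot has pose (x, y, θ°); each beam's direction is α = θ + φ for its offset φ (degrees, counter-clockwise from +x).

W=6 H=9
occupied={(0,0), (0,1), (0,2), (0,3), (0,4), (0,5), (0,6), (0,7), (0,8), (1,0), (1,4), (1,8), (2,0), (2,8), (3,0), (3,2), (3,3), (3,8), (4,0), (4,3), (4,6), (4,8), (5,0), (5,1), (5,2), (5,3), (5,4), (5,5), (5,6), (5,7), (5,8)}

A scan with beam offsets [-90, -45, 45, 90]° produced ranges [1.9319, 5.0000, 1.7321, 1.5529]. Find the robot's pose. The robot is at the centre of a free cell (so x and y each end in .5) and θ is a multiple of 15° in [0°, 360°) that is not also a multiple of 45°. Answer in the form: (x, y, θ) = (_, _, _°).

Candidates: 23 free-cell centres × 16 headings = 368 poses. Raycast each; keep the one whose scan matches to 4 dp.
  (3.5, 5.5, 30°): beam 1 = 1.7321 ≠ 1.9319 ✗
  (4.5, 7.5, 15°): beam 1 = 0.5176 ≠ 1.9319 ✗
  (3.5, 7.5, 30°): beam 1 = 1.0000 ≠ 1.9319 ✗
  (1.5, 3.5, 240°): beam 1 = 0.5774 ≠ 1.9319 ✗
  …
  (3.5, 5.5, 285°): r_1=1.9319, r_2=5.0000, r_3=1.7321, r_4=1.5529 — all match ✓
No second candidate reproduces the full scan.

(x, y, θ) = (3.5, 5.5, 285°)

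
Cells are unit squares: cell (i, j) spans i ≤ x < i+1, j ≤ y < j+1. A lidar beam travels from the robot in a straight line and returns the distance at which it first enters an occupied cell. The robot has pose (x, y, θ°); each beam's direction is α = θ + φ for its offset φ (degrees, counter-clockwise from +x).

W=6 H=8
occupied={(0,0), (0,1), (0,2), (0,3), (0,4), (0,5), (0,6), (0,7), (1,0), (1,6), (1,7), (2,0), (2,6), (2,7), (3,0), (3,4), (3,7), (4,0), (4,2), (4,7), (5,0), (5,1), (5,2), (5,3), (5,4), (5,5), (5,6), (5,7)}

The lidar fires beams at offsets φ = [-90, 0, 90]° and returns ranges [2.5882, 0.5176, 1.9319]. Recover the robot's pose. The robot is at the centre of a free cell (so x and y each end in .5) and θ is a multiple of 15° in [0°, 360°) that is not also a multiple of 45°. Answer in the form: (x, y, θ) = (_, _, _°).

Candidates: 20 free-cell centres × 16 headings = 320 poses. Raycast each; keep the one whose scan matches to 4 dp.
  (1.5, 2.5, 15°): beam 1 = 1.5529 ≠ 2.5882 ✗
  (2.5, 2.5, 15°): beam 1 = 1.5529 ≠ 2.5882 ✗
  (4.5, 6.5, 120°): beam 1 = 0.5774 ≠ 2.5882 ✗
  …
  (1.5, 3.5, 165°): r_1=2.5882, r_2=0.5176, r_3=1.9319 — all match ✓
Unique over the lattice → pose = (1.5, 3.5, 165°).

(x, y, θ) = (1.5, 3.5, 165°)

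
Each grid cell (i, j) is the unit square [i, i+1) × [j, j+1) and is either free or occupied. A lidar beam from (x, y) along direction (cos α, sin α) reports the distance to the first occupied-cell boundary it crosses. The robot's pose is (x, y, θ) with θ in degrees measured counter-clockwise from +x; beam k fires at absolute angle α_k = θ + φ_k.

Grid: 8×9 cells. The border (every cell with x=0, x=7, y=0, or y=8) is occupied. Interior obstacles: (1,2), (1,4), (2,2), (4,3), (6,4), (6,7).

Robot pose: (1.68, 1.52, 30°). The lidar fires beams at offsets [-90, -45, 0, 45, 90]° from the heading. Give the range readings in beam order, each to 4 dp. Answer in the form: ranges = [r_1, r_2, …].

ranges = [0.6004, 2.0091, 0.9600, 0.4969, 0.5543]

beam 1: φ=-90°, α=300°
  d=(0.5000,-0.8660)  start (1,1)  tX=0.6400 tY=0.6004  stride 1/|dx|=2.0000 1/|dy|=1.1547
    cross y-line → (1,0), t=0.6004 (wall)
  → r_1 = 0.6004
beam 2: φ=-45°, α=345°
  d=(0.9659,-0.2588)  start (1,1)  tX=0.3313 tY=2.0091  stride 1/|dx|=1.0353 1/|dy|=3.8637
    cross x-line → (2,1), t=0.3313
    cross x-line → (3,1), t=1.3666
    cross y-line → (3,0), t=2.0091 (wall)
  → r_2 = 2.0091
beam 3: φ=0°, α=30°
  d=(0.8660,0.5000)  start (1,1)  tX=0.3695 tY=0.9600  stride 1/|dx|=1.1547 1/|dy|=2.0000
    cross x-line → (2,1), t=0.3695
    cross y-line → (2,2), t=0.9600 (wall)
  → r_3 = 0.9600
beam 4: φ=45°, α=75°
  d=(0.2588,0.9659)  start (1,1)  tX=1.2364 tY=0.4969  stride 1/|dx|=3.8637 1/|dy|=1.0353
    cross y-line → (1,2), t=0.4969 (wall)
  → r_4 = 0.4969
beam 5: φ=90°, α=120°
  d=(-0.5000,0.8660)  start (1,1)  tX=1.3600 tY=0.5543  stride 1/|dx|=2.0000 1/|dy|=1.1547
    cross y-line → (1,2), t=0.5543 (wall)
  → r_5 = 0.5543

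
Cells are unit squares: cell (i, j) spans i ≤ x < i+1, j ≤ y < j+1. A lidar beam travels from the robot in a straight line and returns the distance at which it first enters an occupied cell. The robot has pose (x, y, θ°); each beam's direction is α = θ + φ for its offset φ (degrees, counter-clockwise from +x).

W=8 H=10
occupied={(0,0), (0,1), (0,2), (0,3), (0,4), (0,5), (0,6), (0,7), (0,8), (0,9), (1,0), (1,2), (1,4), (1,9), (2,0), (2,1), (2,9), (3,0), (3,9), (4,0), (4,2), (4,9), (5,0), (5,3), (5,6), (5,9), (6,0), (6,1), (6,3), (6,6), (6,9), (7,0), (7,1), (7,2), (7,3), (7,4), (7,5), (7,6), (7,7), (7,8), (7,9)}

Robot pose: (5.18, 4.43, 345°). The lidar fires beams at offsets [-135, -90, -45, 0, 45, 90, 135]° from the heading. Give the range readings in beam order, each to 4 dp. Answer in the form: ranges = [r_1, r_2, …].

beam 1: φ=-135°, α=210°
  cosα=-0.8660 sinα=-0.5000 | (5,4) | tMaxX 0.2078 tMaxY 0.8600 | tΔX 1.1547 tΔY 2.0000
    t=0.2078 [x] (4,4)
    t=0.8600 [y] (4,3)
    t=1.3625 [x] (3,3)
    t=2.5172 [x] (2,3)
    t=2.8600 [y] (2,2)
    t=3.6719 [x] (1,2) — stop
  → r_1 = 3.6719
beam 2: φ=-90°, α=255°
  cosα=-0.2588 sinα=-0.9659 | (5,4) | tMaxX 0.6955 tMaxY 0.4452 | tΔX 3.8637 tΔY 1.0353
    t=0.4452 [y] (5,3) — stop
  → r_2 = 0.4452
beam 3: φ=-45°, α=300°
  cosα=0.5000 sinα=-0.8660 | (5,4) | tMaxX 1.6400 tMaxY 0.4965 | tΔX 2.0000 tΔY 1.1547
    t=0.4965 [y] (5,3) — stop
  → r_3 = 0.4965
beam 4: φ=0°, α=345°
  cosα=0.9659 sinα=-0.2588 | (5,4) | tMaxX 0.8489 tMaxY 1.6614 | tΔX 1.0353 tΔY 3.8637
    t=0.8489 [x] (6,4)
    t=1.6614 [y] (6,3) — stop
  → r_4 = 1.6614
beam 5: φ=45°, α=30°
  cosα=0.8660 sinα=0.5000 | (5,4) | tMaxX 0.9469 tMaxY 1.1400 | tΔX 1.1547 tΔY 2.0000
    t=0.9469 [x] (6,4)
    t=1.1400 [y] (6,5)
    t=2.1016 [x] (7,5) — stop
  → r_5 = 2.1016
beam 6: φ=90°, α=75°
  cosα=0.2588 sinα=0.9659 | (5,4) | tMaxX 3.1682 tMaxY 0.5901 | tΔX 3.8637 tΔY 1.0353
    t=0.5901 [y] (5,5)
    t=1.6254 [y] (5,6) — stop
  → r_6 = 1.6254
beam 7: φ=135°, α=120°
  cosα=-0.5000 sinα=0.8660 | (5,4) | tMaxX 0.3600 tMaxY 0.6582 | tΔX 2.0000 tΔY 1.1547
    t=0.3600 [x] (4,4)
    t=0.6582 [y] (4,5)
    t=1.8129 [y] (4,6)
    t=2.3600 [x] (3,6)
    t=2.9676 [y] (3,7)
    t=4.1223 [y] (3,8)
    t=4.3600 [x] (2,8)
    t=5.2770 [y] (2,9) — stop
  → r_7 = 5.2770

ranges = [3.6719, 0.4452, 0.4965, 1.6614, 2.1016, 1.6254, 5.2770]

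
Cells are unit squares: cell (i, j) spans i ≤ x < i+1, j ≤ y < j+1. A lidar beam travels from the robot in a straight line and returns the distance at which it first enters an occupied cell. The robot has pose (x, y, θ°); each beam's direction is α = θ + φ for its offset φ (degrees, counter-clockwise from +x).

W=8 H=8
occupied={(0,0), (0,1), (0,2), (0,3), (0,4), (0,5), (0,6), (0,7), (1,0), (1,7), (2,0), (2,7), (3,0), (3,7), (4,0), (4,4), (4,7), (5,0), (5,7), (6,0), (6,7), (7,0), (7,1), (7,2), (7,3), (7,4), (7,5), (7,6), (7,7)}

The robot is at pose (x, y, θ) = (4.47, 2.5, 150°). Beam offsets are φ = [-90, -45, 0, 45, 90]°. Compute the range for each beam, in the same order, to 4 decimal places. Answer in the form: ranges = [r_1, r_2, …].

beam 1: φ=-90°, α=60°
  direction (0.5000, 0.8660); cell (4,2); t to first gridline: x 1.0600, y 0.5774 (then +2.0000 / +1.1547)
    (4,3) via y @ 0.5774
    (5,3) via x @ 1.0600
    (5,4) via y @ 1.7321
    (5,5) via y @ 2.8868
    (6,5) via x @ 3.0600
    (6,6) via y @ 4.0415
    (7,6) via x @ 5.0600  # hit
  → r_1 = 5.0600
beam 2: φ=-45°, α=105°
  direction (-0.2588, 0.9659); cell (4,2); t to first gridline: x 1.8159, y 0.5176 (then +3.8637 / +1.0353)
    (4,3) via y @ 0.5176
    (4,4) via y @ 1.5529  # hit
  → r_2 = 1.5529
beam 3: φ=0°, α=150°
  direction (-0.8660, 0.5000); cell (4,2); t to first gridline: x 0.5427, y 1.0000 (then +1.1547 / +2.0000)
    (3,2) via x @ 0.5427
    (3,3) via y @ 1.0000
    (2,3) via x @ 1.6974
    (1,3) via x @ 2.8521
    (1,4) via y @ 3.0000
    (0,4) via x @ 4.0068  # hit
  → r_3 = 4.0068
beam 4: φ=45°, α=195°
  direction (-0.9659, -0.2588); cell (4,2); t to first gridline: x 0.4866, y 1.9319 (then +1.0353 / +3.8637)
    (3,2) via x @ 0.4866
    (2,2) via x @ 1.5219
    (2,1) via y @ 1.9319
    (1,1) via x @ 2.5571
    (0,1) via x @ 3.5924  # hit
  → r_4 = 3.5924
beam 5: φ=90°, α=240°
  direction (-0.5000, -0.8660); cell (4,2); t to first gridline: x 0.9400, y 0.5774 (then +2.0000 / +1.1547)
    (4,1) via y @ 0.5774
    (3,1) via x @ 0.9400
    (3,0) via y @ 1.7321  # hit
  → r_5 = 1.7321

ranges = [5.0600, 1.5529, 4.0068, 3.5924, 1.7321]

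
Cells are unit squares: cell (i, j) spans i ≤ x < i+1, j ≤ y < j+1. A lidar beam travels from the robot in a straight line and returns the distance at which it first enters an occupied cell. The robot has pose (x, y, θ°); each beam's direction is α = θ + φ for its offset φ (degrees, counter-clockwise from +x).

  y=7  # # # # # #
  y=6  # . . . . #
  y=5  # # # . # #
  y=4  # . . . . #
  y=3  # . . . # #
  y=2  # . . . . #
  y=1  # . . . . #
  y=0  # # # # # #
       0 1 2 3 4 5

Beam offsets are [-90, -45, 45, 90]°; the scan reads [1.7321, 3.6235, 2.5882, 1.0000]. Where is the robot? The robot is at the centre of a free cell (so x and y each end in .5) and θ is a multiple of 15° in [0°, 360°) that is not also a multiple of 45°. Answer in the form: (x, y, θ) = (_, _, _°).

(x, y, θ) = (1.5, 2.5, 30°)

Candidates: 20 free-cell centres × 16 headings = 320 poses. Raycast each; keep the one whose scan matches to 4 dp.
  (1.5, 1.5, 195°): beam 1 = 1.9319 ≠ 1.7321 ✗
  (2.5, 3.5, 105°): beam 1 = 1.5529 ≠ 1.7321 ✗
  (4.5, 2.5, 105°): beam 1 = 0.5176 ≠ 1.7321 ✗
  (4.5, 6.5, 15°): beam 1 = 0.5176 ≠ 1.7321 ✗
  …
  (1.5, 2.5, 30°): r_1=1.7321, r_2=3.6235, r_3=2.5882, r_4=1.0000 — all match ✓
Unique over the lattice → pose = (1.5, 2.5, 30°).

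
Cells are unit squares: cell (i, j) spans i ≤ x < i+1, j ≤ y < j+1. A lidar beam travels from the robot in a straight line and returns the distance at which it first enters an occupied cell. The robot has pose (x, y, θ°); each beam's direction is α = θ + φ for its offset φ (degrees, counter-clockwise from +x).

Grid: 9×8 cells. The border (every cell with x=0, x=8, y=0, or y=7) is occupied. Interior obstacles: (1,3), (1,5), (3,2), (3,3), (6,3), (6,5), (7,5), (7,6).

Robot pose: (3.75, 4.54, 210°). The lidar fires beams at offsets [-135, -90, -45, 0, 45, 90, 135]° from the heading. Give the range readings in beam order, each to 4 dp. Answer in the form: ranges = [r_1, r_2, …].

beam 1: φ=-135°, α=75°
  cosα=0.2588 sinα=0.9659 | (3,4) | tMaxX 0.9659 tMaxY 0.4762 | tΔX 3.8637 tΔY 1.0353
    t=0.4762 [y] (3,5)
    t=0.9659 [x] (4,5)
    t=1.5115 [y] (4,6)
    t=2.5468 [y] (4,7) — stop
  → r_1 = 2.5468
beam 2: φ=-90°, α=120°
  cosα=-0.5000 sinα=0.8660 | (3,4) | tMaxX 1.5000 tMaxY 0.5312 | tΔX 2.0000 tΔY 1.1547
    t=0.5312 [y] (3,5)
    t=1.5000 [x] (2,5)
    t=1.6859 [y] (2,6)
    t=2.8406 [y] (2,7) — stop
  → r_2 = 2.8406
beam 3: φ=-45°, α=165°
  cosα=-0.9659 sinα=0.2588 | (3,4) | tMaxX 0.7765 tMaxY 1.7773 | tΔX 1.0353 tΔY 3.8637
    t=0.7765 [x] (2,4)
    t=1.7773 [y] (2,5)
    t=1.8117 [x] (1,5) — stop
  → r_3 = 1.8117
beam 4: φ=0°, α=210°
  cosα=-0.8660 sinα=-0.5000 | (3,4) | tMaxX 0.8660 tMaxY 1.0800 | tΔX 1.1547 tΔY 2.0000
    t=0.8660 [x] (2,4)
    t=1.0800 [y] (2,3)
    t=2.0207 [x] (1,3) — stop
  → r_4 = 2.0207
beam 5: φ=45°, α=255°
  cosα=-0.2588 sinα=-0.9659 | (3,4) | tMaxX 2.8978 tMaxY 0.5590 | tΔX 3.8637 tΔY 1.0353
    t=0.5590 [y] (3,3) — stop
  → r_5 = 0.5590
beam 6: φ=90°, α=300°
  cosα=0.5000 sinα=-0.8660 | (3,4) | tMaxX 0.5000 tMaxY 0.6235 | tΔX 2.0000 tΔY 1.1547
    t=0.5000 [x] (4,4)
    t=0.6235 [y] (4,3)
    t=1.7782 [y] (4,2)
    t=2.5000 [x] (5,2)
    t=2.9329 [y] (5,1)
    t=4.0876 [y] (5,0) — stop
  → r_6 = 4.0876
beam 7: φ=135°, α=345°
  cosα=0.9659 sinα=-0.2588 | (3,4) | tMaxX 0.2588 tMaxY 2.0864 | tΔX 1.0353 tΔY 3.8637
    t=0.2588 [x] (4,4)
    t=1.2941 [x] (5,4)
    t=2.0864 [y] (5,3)
    t=2.3294 [x] (6,3) — stop
  → r_7 = 2.3294

ranges = [2.5468, 2.8406, 1.8117, 2.0207, 0.5590, 4.0876, 2.3294]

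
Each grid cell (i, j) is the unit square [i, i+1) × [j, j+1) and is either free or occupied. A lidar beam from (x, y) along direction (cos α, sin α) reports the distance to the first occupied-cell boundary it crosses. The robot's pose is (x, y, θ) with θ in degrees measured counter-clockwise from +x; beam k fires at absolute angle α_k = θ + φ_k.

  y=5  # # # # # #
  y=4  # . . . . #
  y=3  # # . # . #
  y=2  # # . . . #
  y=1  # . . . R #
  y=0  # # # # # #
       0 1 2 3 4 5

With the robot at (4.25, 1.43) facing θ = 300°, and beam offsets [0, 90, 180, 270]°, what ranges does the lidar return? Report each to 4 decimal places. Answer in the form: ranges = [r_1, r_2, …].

beam 1: φ=0°, α=300°
  dir = (cos 300°, sin 300°) = (0.5000, -0.8660); from cell (4,1)
  next x-line at t=1.5000, next y-line at t=0.4965; Δt_x=2.0000, Δt_y=1.1547
    y: enter (4,0) at t=0.4965 ← occupied
  → r_1 = 0.4965
beam 2: φ=90°, α=30°
  dir = (cos 30°, sin 30°) = (0.8660, 0.5000); from cell (4,1)
  next x-line at t=0.8660, next y-line at t=1.1400; Δt_x=1.1547, Δt_y=2.0000
    x: enter (5,1) at t=0.8660 ← occupied
  → r_2 = 0.8660
beam 3: φ=180°, α=120°
  dir = (cos 120°, sin 120°) = (-0.5000, 0.8660); from cell (4,1)
  next x-line at t=0.5000, next y-line at t=0.6582; Δt_x=2.0000, Δt_y=1.1547
    x: enter (3,1) at t=0.5000
    y: enter (3,2) at t=0.6582
    y: enter (3,3) at t=1.8129 ← occupied
  → r_3 = 1.8129
beam 4: φ=270°, α=210°
  dir = (cos 210°, sin 210°) = (-0.8660, -0.5000); from cell (4,1)
  next x-line at t=0.2887, next y-line at t=0.8600; Δt_x=1.1547, Δt_y=2.0000
    x: enter (3,1) at t=0.2887
    y: enter (3,0) at t=0.8600 ← occupied
  → r_4 = 0.8600

ranges = [0.4965, 0.8660, 1.8129, 0.8600]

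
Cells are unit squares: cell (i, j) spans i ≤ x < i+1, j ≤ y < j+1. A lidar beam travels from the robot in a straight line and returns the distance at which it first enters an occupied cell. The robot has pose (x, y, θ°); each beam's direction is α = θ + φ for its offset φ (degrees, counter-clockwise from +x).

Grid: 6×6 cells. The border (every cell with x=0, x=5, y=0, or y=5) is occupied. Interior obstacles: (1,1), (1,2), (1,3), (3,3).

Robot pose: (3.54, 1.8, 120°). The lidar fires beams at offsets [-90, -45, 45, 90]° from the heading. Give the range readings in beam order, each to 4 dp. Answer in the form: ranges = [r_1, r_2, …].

beam 1: φ=-90°, α=30°
  direction (0.8660, 0.5000); cell (3,1); t to first gridline: x 0.5312, y 0.4000 (then +1.1547 / +2.0000)
    (3,2) via y @ 0.4000
    (4,2) via x @ 0.5312
    (5,2) via x @ 1.6859  # hit
  → r_1 = 1.6859
beam 2: φ=-45°, α=75°
  direction (0.2588, 0.9659); cell (3,1); t to first gridline: x 1.7773, y 0.2071 (then +3.8637 / +1.0353)
    (3,2) via y @ 0.2071
    (3,3) via y @ 1.2423  # hit
  → r_2 = 1.2423
beam 3: φ=45°, α=165°
  direction (-0.9659, 0.2588); cell (3,1); t to first gridline: x 0.5590, y 0.7727 (then +1.0353 / +3.8637)
    (2,1) via x @ 0.5590
    (2,2) via y @ 0.7727
    (1,2) via x @ 1.5943  # hit
  → r_3 = 1.5943
beam 4: φ=90°, α=210°
  direction (-0.8660, -0.5000); cell (3,1); t to first gridline: x 0.6235, y 1.6000 (then +1.1547 / +2.0000)
    (2,1) via x @ 0.6235
    (2,0) via y @ 1.6000  # hit
  → r_4 = 1.6000

ranges = [1.6859, 1.2423, 1.5943, 1.6000]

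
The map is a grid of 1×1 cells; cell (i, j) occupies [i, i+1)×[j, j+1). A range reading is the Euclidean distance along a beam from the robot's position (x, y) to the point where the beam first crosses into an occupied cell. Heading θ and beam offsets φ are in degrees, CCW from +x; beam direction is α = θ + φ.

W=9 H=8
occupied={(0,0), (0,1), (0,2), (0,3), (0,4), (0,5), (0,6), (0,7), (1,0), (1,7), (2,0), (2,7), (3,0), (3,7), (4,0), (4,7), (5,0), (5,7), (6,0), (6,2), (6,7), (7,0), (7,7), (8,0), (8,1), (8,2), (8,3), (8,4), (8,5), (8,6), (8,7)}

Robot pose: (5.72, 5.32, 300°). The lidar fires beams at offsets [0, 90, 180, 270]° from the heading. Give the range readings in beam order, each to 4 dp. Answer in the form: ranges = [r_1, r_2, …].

beam 1: φ=0°, α=300°
  cosα=0.5000 sinα=-0.8660 | (5,5) | tMaxX 0.5600 tMaxY 0.3695 | tΔX 2.0000 tΔY 1.1547
    t=0.3695 [y] (5,4)
    t=0.5600 [x] (6,4)
    t=1.5242 [y] (6,3)
    t=2.5600 [x] (7,3)
    t=2.6789 [y] (7,2)
    t=3.8336 [y] (7,1)
    t=4.5600 [x] (8,1) — stop
  → r_1 = 4.5600
beam 2: φ=90°, α=30°
  cosα=0.8660 sinα=0.5000 | (5,5) | tMaxX 0.3233 tMaxY 1.3600 | tΔX 1.1547 tΔY 2.0000
    t=0.3233 [x] (6,5)
    t=1.3600 [y] (6,6)
    t=1.4780 [x] (7,6)
    t=2.6327 [x] (8,6) — stop
  → r_2 = 2.6327
beam 3: φ=180°, α=120°
  cosα=-0.5000 sinα=0.8660 | (5,5) | tMaxX 1.4400 tMaxY 0.7852 | tΔX 2.0000 tΔY 1.1547
    t=0.7852 [y] (5,6)
    t=1.4400 [x] (4,6)
    t=1.9399 [y] (4,7) — stop
  → r_3 = 1.9399
beam 4: φ=270°, α=210°
  cosα=-0.8660 sinα=-0.5000 | (5,5) | tMaxX 0.8314 tMaxY 0.6400 | tΔX 1.1547 tΔY 2.0000
    t=0.6400 [y] (5,4)
    t=0.8314 [x] (4,4)
    t=1.9861 [x] (3,4)
    t=2.6400 [y] (3,3)
    t=3.1408 [x] (2,3)
    t=4.2955 [x] (1,3)
    t=4.6400 [y] (1,2)
    t=5.4502 [x] (0,2) — stop
  → r_4 = 5.4502

ranges = [4.5600, 2.6327, 1.9399, 5.4502]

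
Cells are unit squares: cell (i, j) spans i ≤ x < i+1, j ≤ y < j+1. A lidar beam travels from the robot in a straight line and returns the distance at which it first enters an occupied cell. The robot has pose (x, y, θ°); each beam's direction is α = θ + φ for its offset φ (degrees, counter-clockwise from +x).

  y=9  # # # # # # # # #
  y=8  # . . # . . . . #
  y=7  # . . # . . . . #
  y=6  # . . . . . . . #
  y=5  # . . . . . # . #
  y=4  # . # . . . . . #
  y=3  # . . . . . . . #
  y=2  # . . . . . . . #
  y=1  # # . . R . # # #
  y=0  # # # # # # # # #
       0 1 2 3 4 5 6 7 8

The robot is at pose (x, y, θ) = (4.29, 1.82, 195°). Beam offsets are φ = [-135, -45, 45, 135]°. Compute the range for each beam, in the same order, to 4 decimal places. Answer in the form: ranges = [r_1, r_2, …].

ranges = [3.6719, 3.7990, 0.9469, 1.6400]

beam 1: φ=-135°, α=60°
  cosα=0.5000 sinα=0.8660 | (4,1) | tMaxX 1.4200 tMaxY 0.2078 | tΔX 2.0000 tΔY 1.1547
    t=0.2078 [y] (4,2)
    t=1.3625 [y] (4,3)
    t=1.4200 [x] (5,3)
    t=2.5172 [y] (5,4)
    t=3.4200 [x] (6,4)
    t=3.6719 [y] (6,5) — stop
  → r_1 = 3.6719
beam 2: φ=-45°, α=150°
  cosα=-0.8660 sinα=0.5000 | (4,1) | tMaxX 0.3349 tMaxY 0.3600 | tΔX 1.1547 tΔY 2.0000
    t=0.3349 [x] (3,1)
    t=0.3600 [y] (3,2)
    t=1.4896 [x] (2,2)
    t=2.3600 [y] (2,3)
    t=2.6443 [x] (1,3)
    t=3.7990 [x] (0,3) — stop
  → r_2 = 3.7990
beam 3: φ=45°, α=240°
  cosα=-0.5000 sinα=-0.8660 | (4,1) | tMaxX 0.5800 tMaxY 0.9469 | tΔX 2.0000 tΔY 1.1547
    t=0.5800 [x] (3,1)
    t=0.9469 [y] (3,0) — stop
  → r_3 = 0.9469
beam 4: φ=135°, α=330°
  cosα=0.8660 sinα=-0.5000 | (4,1) | tMaxX 0.8198 tMaxY 1.6400 | tΔX 1.1547 tΔY 2.0000
    t=0.8198 [x] (5,1)
    t=1.6400 [y] (5,0) — stop
  → r_4 = 1.6400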